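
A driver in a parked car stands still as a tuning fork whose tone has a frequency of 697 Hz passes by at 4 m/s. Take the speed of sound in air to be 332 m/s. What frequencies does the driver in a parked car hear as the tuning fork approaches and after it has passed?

Approaching: f₁ = f · v/(v − v_s) = 697 × 332/328 ≈ 706 Hz.
Receding: f₂ = f · v/(v + v_s) = 697 × 332/336 ≈ 689 Hz.

706 Hz approaching; 689 Hz receding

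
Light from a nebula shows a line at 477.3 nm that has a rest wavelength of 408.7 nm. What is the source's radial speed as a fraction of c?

λ'/λ₀ = 1.1678 > 1 (redshift), so the source is receding.
λ'/λ₀ = √((1 + β)/(1 − β)) for a receding source ⇒ β = (r² − 1)/(r² + 1) with r = λ'/λ₀.
β = (1.3639 − 1)/(1.3639 + 1) ≈ 0.154.

0.154c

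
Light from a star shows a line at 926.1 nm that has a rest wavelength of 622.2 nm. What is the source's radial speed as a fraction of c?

λ'/λ₀ = 1.4884 > 1 (redshift), so the source is receding.
λ'/λ₀ = √((1 + β)/(1 − β)) for a receding source ⇒ β = (r² − 1)/(r² + 1) with r = λ'/λ₀.
β = (2.2154 − 1)/(2.2154 + 1) ≈ 0.378.

0.378c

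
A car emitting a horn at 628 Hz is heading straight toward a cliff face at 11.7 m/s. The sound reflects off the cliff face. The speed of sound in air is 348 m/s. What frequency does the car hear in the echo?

672 Hz

The cliff face receives the sound from a moving source: f₁ = f₀ · v/(v − v_e) = 628 × 348/336.3 ≈ 650 Hz.
On the return leg the car is a moving observer: f₂ = f₁ · (v + v_e)/v = 650 × 359.7/348 ≈ 672 Hz.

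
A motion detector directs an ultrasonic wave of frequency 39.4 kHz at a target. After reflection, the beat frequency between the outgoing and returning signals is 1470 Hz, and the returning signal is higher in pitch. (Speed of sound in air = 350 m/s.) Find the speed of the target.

Double Doppler shift off a moving reflector: f₂ = f₀ · (v + u)/(v − u) (u > 0 toward emitter).
Returning signal is higher, so f₂ = f₀ + Δf = 39400 + 1470 = 40870 Hz.
Rearranging, u = v · (f₂ − f₀)/(f₂ + f₀) = 350 × 1470/80270 ≈ 6.4 m/s.
So the target is moving at 6.4 m/s toward the emitter.

6.4 m/s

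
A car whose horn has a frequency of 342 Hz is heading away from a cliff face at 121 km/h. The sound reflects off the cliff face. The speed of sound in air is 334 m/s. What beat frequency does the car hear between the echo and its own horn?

63 Hz

121 km/h = 33.61 m/s.
The cliff face receives the sound from a moving source: f₁ = f₀ · v/(v + v_e) = 342 × 334/367.61 ≈ 310.7 Hz.
On the return leg the car is a moving observer: f₂ = f₁ · (v − v_e)/v = 310.7 × 300.39/334 ≈ 279.5 Hz.
Beat against the emitted tone: |f₂ − f₀| = 2v_e·f₀/(v + v_e) = 2 × 33.61 × 342/367.61 ≈ 63 Hz.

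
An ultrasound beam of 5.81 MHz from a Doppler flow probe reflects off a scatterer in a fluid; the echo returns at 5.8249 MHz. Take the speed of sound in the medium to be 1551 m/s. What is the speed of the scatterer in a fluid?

1.99 m/s

Double Doppler shift off a moving reflector: f₂ = f₀ · (v + u)/(v − u) (u > 0 toward emitter).
Rearranging, u = v · (f₂ − f₀)/(f₂ + f₀) = 1551 × 0.0149/11.6349 ≈ 1.99 m/s.
So the scatterer in a fluid is moving at 1.99 m/s toward the emitter.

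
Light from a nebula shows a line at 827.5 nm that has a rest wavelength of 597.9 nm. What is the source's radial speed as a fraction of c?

0.314

λ'/λ₀ = 1.3840 > 1 (redshift), so the source is receding.
λ'/λ₀ = √((1 + β)/(1 − β)) for a receding source ⇒ β = (r² − 1)/(r² + 1) with r = λ'/λ₀.
β = (1.9155 − 1)/(1.9155 + 1) ≈ 0.314.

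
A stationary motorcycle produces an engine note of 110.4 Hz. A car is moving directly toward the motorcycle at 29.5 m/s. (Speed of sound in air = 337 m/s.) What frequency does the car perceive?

Only the observer moves, toward the source, so f' = f · (v + v_o)/v.
f' = 110.4 × (337 + 29.5)/337 = 110.4 × 366.5/337 ≈ 120 Hz.

120 Hz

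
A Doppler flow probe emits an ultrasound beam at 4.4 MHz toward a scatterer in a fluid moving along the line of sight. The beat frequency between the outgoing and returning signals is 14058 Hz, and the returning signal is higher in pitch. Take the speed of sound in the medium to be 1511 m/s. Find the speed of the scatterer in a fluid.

2.41 m/s

Double Doppler shift off a moving reflector: f₂ = f₀ · (v + u)/(v − u) (u > 0 toward emitter).
Returning signal is higher, so f₂ = f₀ + Δf = 4400000 + 14058 = 4414058 Hz.
Rearranging, u = v · (f₂ − f₀)/(f₂ + f₀) = 1511 × 14058/8814058 ≈ 2.41 m/s.
So the scatterer in a fluid is moving at 2.41 m/s toward the emitter.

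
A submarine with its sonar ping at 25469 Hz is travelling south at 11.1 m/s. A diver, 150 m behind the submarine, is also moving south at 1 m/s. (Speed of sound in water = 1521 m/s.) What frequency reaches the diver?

25301 Hz

The diver is behind, so the submarine is moving away from it while the diver is moving toward the submarine.
General Doppler shift: f' = f · (v + v_o)/(v + v_s).
f' = 25469 × (1521 + 1)/(1521 + 11.1) = 25469 × 1522/1532.1 ≈ 25301 Hz.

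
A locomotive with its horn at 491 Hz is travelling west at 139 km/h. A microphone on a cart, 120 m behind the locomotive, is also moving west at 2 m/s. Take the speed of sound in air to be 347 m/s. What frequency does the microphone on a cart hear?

444 Hz

139 km/h = 38.61 m/s.
The microphone on a cart is behind, so the locomotive is moving away from it while the microphone on a cart is moving toward the locomotive.
General Doppler shift: f' = f · (v + v_o)/(v + v_s).
f' = 491 × (347 + 2)/(347 + 38.61) = 491 × 349/385.61 ≈ 444 Hz.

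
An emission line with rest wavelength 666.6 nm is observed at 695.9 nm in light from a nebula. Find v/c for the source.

λ'/λ₀ = 1.0440 > 1 (redshift), so the source is receding.
λ'/λ₀ = √((1 + β)/(1 − β)) for a receding source ⇒ β = (r² − 1)/(r² + 1) with r = λ'/λ₀.
β = (1.0898 − 1)/(1.0898 + 1) ≈ 0.043.

0.043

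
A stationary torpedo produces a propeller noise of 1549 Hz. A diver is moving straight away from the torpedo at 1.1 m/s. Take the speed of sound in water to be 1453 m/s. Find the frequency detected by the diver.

1548 Hz

Moving observer, stationary source: f' = f · (v − v_o)/v.
f' = 1549 × (1453 − 1.1)/1453 = 1549 × 1451.9/1453 ≈ 1548 Hz.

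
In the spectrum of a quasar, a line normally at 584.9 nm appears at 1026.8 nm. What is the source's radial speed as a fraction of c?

λ'/λ₀ = 1.7555 > 1 (redshift), so the source is receding.
λ'/λ₀ = √((1 + β)/(1 − β)) for a receding source ⇒ β = (r² − 1)/(r² + 1) with r = λ'/λ₀.
β = (3.0818 − 1)/(3.0818 + 1) ≈ 0.510.

0.510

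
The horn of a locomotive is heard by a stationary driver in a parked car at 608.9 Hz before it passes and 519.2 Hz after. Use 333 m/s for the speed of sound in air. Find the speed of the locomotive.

26 m/s

f₁/f₂ = (v + v_s)/(v − v_s), so v_s = v · (f₁ − f₂)/(f₁ + f₂).
v_s = 333 × (608.9 − 519.2)/(608.9 + 519.2) = 333 × 89.7/1128.1 ≈ 26 m/s.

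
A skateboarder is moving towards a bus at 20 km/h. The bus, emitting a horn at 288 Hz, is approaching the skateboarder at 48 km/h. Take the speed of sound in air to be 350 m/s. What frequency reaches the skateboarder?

48 km/h = 13.33 m/s; 20 km/h = 5.556 m/s.
With source approaching and observer approaching, f' = f · (v + v_o)/(v − v_s).
f' = 288 × (350 + 5.556)/(350 − 13.33) = 288 × 355.56/336.67 ≈ 304 Hz.

304 Hz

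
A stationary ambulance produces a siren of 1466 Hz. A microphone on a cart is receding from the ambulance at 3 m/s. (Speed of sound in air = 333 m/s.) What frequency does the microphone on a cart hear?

1453 Hz

Moving observer, stationary source: f' = f · (v − v_o)/v.
f' = 1466 × (333 − 3)/333 = 1466 × 330/333 ≈ 1453 Hz.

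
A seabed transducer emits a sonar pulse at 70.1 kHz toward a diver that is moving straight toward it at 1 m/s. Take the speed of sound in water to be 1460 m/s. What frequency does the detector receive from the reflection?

At the diver (a moving observer), f₁ = f₀ · (v + u)/v = 70.1 × 1461/1460 ≈ 70.1 kHz.
The reflection then acts as a moving source: f₂ = f₁ · v/(v − u) ≈ 70.2 kHz.
Equivalently f₂ = f₀ · (v + u)/(v − u).

70.2 kHz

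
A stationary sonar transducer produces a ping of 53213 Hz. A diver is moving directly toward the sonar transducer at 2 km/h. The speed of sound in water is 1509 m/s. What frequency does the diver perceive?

53233 Hz

2 km/h = 0.5556 m/s.
Only the observer moves, toward the source, so f' = f · (v + v_o)/v.
f' = 53213 × (1509 + 0.5556)/1509 = 53213 × 1509.6/1509 ≈ 53233 Hz.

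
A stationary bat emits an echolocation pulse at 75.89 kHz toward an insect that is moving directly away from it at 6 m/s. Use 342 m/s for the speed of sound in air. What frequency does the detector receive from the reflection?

The insect first receives the wave as a moving observer: f₁ = f₀ · (v − u)/v = 75.89 × (342 − 6)/342 ≈ 74.6 kHz.
On reflection it acts as a source moving away from the stationary detector: f₂ = f₁ · v/(v + u) = 74.6 × 342/348 ≈ 73.3 kHz.

73.3 kHz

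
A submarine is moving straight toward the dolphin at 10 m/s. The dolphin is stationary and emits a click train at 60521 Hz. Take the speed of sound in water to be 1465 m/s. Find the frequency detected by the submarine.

60934 Hz

Moving observer, stationary source: f' = f · (v + v_o)/v.
f' = 60521 × (1465 + 10)/1465 = 60521 × 1475/1465 ≈ 60934 Hz.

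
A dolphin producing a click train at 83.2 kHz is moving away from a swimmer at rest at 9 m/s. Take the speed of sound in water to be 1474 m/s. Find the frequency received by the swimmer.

82.7 kHz

With the source moving away from a stationary observer, f' = f · v/(v + v_s).
f' = 83.2 × 1474/(1474 + 9) = 83.2 × 1474/1483 ≈ 82.7 kHz.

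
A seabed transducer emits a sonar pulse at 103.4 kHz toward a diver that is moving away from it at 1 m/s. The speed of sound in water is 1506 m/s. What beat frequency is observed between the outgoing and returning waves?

The diver first receives the wave as a moving observer: f₁ = f₀ · (v − u)/v = 103.4 × (1506 − 1)/1506 ≈ 103.3313 kHz.
The reflection then acts as a moving source: f₂ = f₁ · v/(v + u) ≈ 103.2628 kHz.
Beat frequency (with f₀ = 103400 Hz): |f₂ − f₀| = 2u·f₀/(v + u) = 2 × 1 × 103400/1507 ≈ 137 Hz.

137 Hz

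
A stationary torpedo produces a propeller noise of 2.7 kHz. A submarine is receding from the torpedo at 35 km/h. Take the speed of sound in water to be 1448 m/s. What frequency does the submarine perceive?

2.68 kHz

35 km/h = 9.722 m/s.
Only the observer moves, away from the source, so f' = f · (v − v_o)/v.
f' = 2.7 × (1448 − 9.722)/1448 = 2.7 × 1438.3/1448 ≈ 2.68 kHz.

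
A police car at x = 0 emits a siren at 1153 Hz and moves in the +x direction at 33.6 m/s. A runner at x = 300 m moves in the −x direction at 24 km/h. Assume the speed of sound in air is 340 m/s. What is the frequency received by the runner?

1305 Hz

24 km/h = 6.667 m/s.
The observer lies on the +x side, so the source is heading toward the observer and the observer is heading toward the source.
General Doppler shift: f' = f · (v + v_o)/(v − v_s).
f' = 1153 × (340 + 6.667)/(340 − 33.6) = 1153 × 346.67/306.4 ≈ 1305 Hz.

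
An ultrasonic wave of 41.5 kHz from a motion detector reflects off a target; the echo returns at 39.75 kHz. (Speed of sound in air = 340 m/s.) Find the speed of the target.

Double Doppler shift off a moving reflector: f₂ = f₀ · (v + u)/(v − u) (u > 0 toward emitter).
Rearranging, u = v · (f₂ − f₀)/(f₂ + f₀) = 340 × -1.75/81.25 ≈ -7.3 m/s.
So the target is moving at 7.3 m/s away from the emitter.

7.3 m/s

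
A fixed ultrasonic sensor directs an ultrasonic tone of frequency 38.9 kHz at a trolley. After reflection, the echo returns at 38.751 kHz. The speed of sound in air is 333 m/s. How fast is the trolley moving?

Double Doppler shift off a moving reflector: f₂ = f₀ · (v + u)/(v − u) (u > 0 toward emitter).
Rearranging, u = v · (f₂ − f₀)/(f₂ + f₀) = 333 × -0.149/77.651 ≈ -0.64 m/s.
So the trolley is moving at 0.64 m/s away from the emitter.

0.64 m/s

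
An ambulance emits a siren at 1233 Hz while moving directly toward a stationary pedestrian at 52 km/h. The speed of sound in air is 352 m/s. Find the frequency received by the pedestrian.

1286 Hz

52 km/h = 14.44 m/s.
Moving source, stationary observer: f' = f · v/(v − v_s) since the source is approaching.
f' = 1233 × 352/(352 − 14.44) = 1233 × 352/337.6 ≈ 1286 Hz.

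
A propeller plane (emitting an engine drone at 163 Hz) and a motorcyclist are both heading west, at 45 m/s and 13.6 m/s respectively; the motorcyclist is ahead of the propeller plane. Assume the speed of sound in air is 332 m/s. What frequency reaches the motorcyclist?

181 Hz

The motorcyclist is ahead, so the propeller plane is moving toward it while the motorcyclist is moving away from the propeller plane.
Both move, so f' = f · (v − v_o)/(v − v_s).
f' = 163 × (332 − 13.6)/(332 − 45) = 163 × 318.4/287 ≈ 181 Hz.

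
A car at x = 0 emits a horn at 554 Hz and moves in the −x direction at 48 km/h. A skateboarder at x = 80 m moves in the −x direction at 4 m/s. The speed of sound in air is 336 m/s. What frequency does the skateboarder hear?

539 Hz

48 km/h = 13.33 m/s.
The observer lies on the +x side, so the source is heading away from the observer and the observer is heading toward the source.
General Doppler shift: f' = f · (v + v_o)/(v + v_s).
f' = 554 × (336 + 4)/(336 + 13.33) = 554 × 340/349.33 ≈ 539 Hz.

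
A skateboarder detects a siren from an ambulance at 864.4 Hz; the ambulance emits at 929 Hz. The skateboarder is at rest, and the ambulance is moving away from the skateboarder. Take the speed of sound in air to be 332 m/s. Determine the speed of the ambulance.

f' = f · v/(v + v_s) ⇒ v_s = v · |1 − f/f'|.
v_s = 332 × |1 − 929/864.4| = 332 × 0.07473 ≈ 24.8 m/s.

24.8 m/s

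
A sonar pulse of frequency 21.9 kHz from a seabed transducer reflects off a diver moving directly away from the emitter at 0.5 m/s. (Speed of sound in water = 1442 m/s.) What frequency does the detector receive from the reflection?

21.9 kHz

The diver first receives the wave as a moving observer: f₁ = f₀ · (v − u)/v = 21.9 × (1442 − 0.5)/1442 ≈ 21.9 kHz.
The reflection then acts as a moving source: f₂ = f₁ · v/(v + u) ≈ 21.9 kHz.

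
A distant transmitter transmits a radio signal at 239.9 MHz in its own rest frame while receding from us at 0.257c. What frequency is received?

Relativistic Doppler for frequency: f' = f₀ · √((1 − β)/(1 + β)).
f' = 239.9 × √(0.7430/1.2570) = 239.9 × 0.76882 ≈ 184.4 MHz.

184.4 MHz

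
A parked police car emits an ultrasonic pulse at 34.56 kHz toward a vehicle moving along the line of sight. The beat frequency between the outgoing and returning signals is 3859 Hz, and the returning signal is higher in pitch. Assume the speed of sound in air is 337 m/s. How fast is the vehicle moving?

17.8 m/s

Double Doppler shift off a moving reflector: f₂ = f₀ · (v + u)/(v − u) (u > 0 toward emitter).
Returning signal is higher, so f₂ = f₀ + Δf = 34560 + 3859 = 38419 Hz.
Rearranging, u = v · (f₂ − f₀)/(f₂ + f₀) = 337 × 3859/72979 ≈ 17.8 m/s.
So the vehicle is moving at 17.8 m/s toward the emitter.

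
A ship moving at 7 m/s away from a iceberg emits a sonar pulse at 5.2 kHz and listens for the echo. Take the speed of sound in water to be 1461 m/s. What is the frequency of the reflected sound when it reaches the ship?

The iceberg receives the sound from a moving source: f₁ = f₀ · v/(v + v_e) = 5.2 × 1461/1468 ≈ 5.18 kHz.
On the return leg the ship is a moving observer: f₂ = f₁ · (v − v_e)/v = 5.18 × 1454/1461 ≈ 5.15 kHz.
Equivalently f₂ = f₀ · (v − v_e)/(v + v_e).

5.15 kHz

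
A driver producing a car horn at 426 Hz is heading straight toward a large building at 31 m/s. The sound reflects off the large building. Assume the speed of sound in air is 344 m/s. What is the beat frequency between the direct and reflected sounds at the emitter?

The large building receives the sound from a moving source: f₁ = f₀ · v/(v − v_e) = 426 × 344/313 ≈ 468.2 Hz.
On the return leg the driver is a moving observer: f₂ = f₁ · (v + v_e)/v = 468.2 × 375/344 ≈ 510.4 Hz.
Beat against the emitted tone: |f₂ − f₀| = 2v_e·f₀/(v − v_e) = 2 × 31 × 426/313 ≈ 84 Hz.

84 Hz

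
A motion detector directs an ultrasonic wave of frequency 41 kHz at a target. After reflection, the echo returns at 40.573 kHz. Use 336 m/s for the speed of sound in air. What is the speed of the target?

1.76 m/s

Double Doppler shift off a moving reflector: f₂ = f₀ · (v + u)/(v − u) (u > 0 toward emitter).
Rearranging, u = v · (f₂ − f₀)/(f₂ + f₀) = 336 × -0.427/81.573 ≈ -1.76 m/s.
So the target is moving at 1.76 m/s away from the emitter.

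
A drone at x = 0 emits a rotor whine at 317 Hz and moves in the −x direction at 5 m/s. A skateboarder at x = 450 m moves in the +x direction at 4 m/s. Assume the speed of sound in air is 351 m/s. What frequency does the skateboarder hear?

309 Hz

The observer lies on the +x side, so the source is heading away from the observer and the observer is heading away from the source.
General Doppler shift: f' = f · (v − v_o)/(v + v_s).
f' = 317 × (351 − 4)/(351 + 5) = 317 × 347/356 ≈ 309 Hz.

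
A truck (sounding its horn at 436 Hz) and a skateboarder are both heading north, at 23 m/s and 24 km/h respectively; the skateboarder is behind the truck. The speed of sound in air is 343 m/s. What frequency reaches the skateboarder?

24 km/h = 6.667 m/s.
The skateboarder is behind, so the truck is moving away from it while the skateboarder is moving toward the truck.
General Doppler shift: f' = f · (v + v_o)/(v + v_s).
f' = 436 × (343 + 6.667)/(343 + 23) = 436 × 349.67/366 ≈ 417 Hz.

417 Hz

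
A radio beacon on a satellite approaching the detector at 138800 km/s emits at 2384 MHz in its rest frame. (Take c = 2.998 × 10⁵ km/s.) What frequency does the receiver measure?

3934.8 MHz

β = v/c = 138800/299800 = 0.4630.
Relativistic Doppler for frequency: f' = f₀ · √((1 + β)/(1 − β)).
f' = 2384 × √(1.4630/0.5370) = 2384 × 1.65052 ≈ 3934.8 MHz.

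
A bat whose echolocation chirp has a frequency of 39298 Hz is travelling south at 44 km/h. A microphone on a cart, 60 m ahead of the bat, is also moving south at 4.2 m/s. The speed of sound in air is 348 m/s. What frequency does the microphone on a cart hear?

40237 Hz

44 km/h = 12.22 m/s.
The microphone on a cart is ahead, so the bat is moving toward it while the microphone on a cart is moving away from the bat.
Both move, so f' = f · (v − v_o)/(v − v_s).
f' = 39298 × (348 − 4.2)/(348 − 12.22) = 39298 × 343.8/335.78 ≈ 40237 Hz.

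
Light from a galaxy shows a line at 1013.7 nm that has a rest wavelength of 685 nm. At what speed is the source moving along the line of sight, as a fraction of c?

λ'/λ₀ = 1.4799 > 1 (redshift), so the source is receding.
λ'/λ₀ = √((1 + β)/(1 − β)) for a receding source ⇒ β = (r² − 1)/(r² + 1) with r = λ'/λ₀.
β = (2.1900 − 1)/(2.1900 + 1) ≈ 0.373.

0.373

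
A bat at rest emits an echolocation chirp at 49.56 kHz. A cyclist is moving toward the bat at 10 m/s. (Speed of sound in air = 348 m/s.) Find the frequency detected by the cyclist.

Moving observer, stationary source: f' = f · (v + v_o)/v.
f' = 49.56 × (348 + 10)/348 = 49.56 × 358/348 ≈ 51.0 kHz.

51.0 kHz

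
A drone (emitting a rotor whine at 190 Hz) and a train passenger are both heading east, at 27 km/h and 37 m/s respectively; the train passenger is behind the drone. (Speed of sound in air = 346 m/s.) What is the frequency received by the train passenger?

27 km/h = 7.5 m/s.
The train passenger is behind, so the drone is moving away from it while the train passenger is moving toward the drone.
Both move, so f' = f · (v + v_o)/(v + v_s).
f' = 190 × (346 + 37)/(346 + 7.5) = 190 × 383/353.5 ≈ 206 Hz.

206 Hz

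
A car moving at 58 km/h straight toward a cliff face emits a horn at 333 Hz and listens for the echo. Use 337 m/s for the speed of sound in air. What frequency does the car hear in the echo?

58 km/h = 16.11 m/s.
The cliff face receives the sound from a moving source: f₁ = f₀ · v/(v − v_e) = 333 × 337/320.89 ≈ 350 Hz.
On the return leg the car is a moving observer: f₂ = f₁ · (v + v_e)/v = 350 × 353.11/337 ≈ 366 Hz.

366 Hz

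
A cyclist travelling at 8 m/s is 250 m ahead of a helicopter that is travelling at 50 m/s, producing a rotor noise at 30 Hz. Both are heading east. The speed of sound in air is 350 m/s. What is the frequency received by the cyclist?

The cyclist is ahead, so the helicopter is moving toward it while the cyclist is moving away from the helicopter.
Both move, so f' = f · (v − v_o)/(v − v_s).
f' = 30 × (350 − 8)/(350 − 50) = 30 × 342/300 ≈ 34.2 Hz.

34.2 Hz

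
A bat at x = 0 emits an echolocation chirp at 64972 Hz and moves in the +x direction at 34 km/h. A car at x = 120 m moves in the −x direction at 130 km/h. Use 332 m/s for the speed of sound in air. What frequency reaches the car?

74148 Hz

34 km/h = 9.444 m/s; 130 km/h = 36.11 m/s.
The observer lies on the +x side, so the source is heading toward the observer and the observer is heading toward the source.
General Doppler shift: f' = f · (v + v_o)/(v − v_s).
f' = 64972 × (332 + 36.11)/(332 − 9.444) = 64972 × 368.11/322.56 ≈ 74148 Hz.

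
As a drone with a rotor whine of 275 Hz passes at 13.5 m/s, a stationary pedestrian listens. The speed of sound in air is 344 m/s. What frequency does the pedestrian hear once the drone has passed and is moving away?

265 Hz

Receding: f₂ = f · v/(v + v_s) = 275 × 344/357.5 ≈ 265 Hz.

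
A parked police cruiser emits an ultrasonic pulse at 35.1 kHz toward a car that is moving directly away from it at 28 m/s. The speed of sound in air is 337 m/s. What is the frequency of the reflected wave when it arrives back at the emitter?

29.7 kHz

At the car (a moving observer), f₁ = f₀ · (v − u)/v = 35.1 × 309/337 ≈ 32.2 kHz.
The reflection then acts as a moving source: f₂ = f₁ · v/(v + u) ≈ 29.7 kHz.
Equivalently f₂ = f₀ · (v − u)/(v + u).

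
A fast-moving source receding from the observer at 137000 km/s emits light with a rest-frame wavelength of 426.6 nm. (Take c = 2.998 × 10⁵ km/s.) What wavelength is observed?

β = v/c = 137000/299800 = 0.4570.
Relativistic Doppler for wavelength: λ' = λ₀ · √((1 + β)/(1 − β)).
λ' = 426.6 × √(1.4570/0.5430) = 426.6 × 1.63800 ≈ 698.8 nm.

698.8 nm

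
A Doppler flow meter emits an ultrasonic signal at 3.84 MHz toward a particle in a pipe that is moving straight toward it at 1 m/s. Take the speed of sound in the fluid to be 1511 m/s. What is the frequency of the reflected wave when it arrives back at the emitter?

3.845 MHz

The particle in a pipe first receives the wave as a moving observer: f₁ = f₀ · (v + u)/v = 3.84 × (1511 + 1)/1511 ≈ 3.843 MHz.
On reflection it acts as a source moving toward the stationary detector: f₂ = f₁ · v/(v − u) = 3.843 × 1511/1510 ≈ 3.845 MHz.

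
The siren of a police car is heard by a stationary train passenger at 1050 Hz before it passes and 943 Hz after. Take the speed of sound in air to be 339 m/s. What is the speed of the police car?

18.2 m/s

f₁/f₂ = (v + v_s)/(v − v_s), so v_s = v · (f₁ − f₂)/(f₁ + f₂).
v_s = 339 × (1050 − 943)/(1050 + 943) = 339 × 107/1993 ≈ 18.2 m/s.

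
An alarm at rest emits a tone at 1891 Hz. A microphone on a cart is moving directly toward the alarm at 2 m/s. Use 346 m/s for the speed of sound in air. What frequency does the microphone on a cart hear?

Only the observer moves, toward the source, so f' = f · (v + v_o)/v.
f' = 1891 × (346 + 2)/346 = 1891 × 348/346 ≈ 1902 Hz.

1902 Hz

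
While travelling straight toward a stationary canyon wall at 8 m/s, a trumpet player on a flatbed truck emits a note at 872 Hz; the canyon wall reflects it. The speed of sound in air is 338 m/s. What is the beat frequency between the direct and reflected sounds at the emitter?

42.3 Hz

The canyon wall receives the sound from a moving source: f₁ = f₀ · v/(v − v_e) = 872 × 338/330 ≈ 893.1 Hz.
On the return leg the trumpet player on a flatbed truck is a moving observer: f₂ = f₁ · (v + v_e)/v = 893.1 × 346/338 ≈ 914.3 Hz.
Beat against the emitted tone: |f₂ − f₀| = 2v_e·f₀/(v − v_e) = 2 × 8 × 872/330 ≈ 42.3 Hz.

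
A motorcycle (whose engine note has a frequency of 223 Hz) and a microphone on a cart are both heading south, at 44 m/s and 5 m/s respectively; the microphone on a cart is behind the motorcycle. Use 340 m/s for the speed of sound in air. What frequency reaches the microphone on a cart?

200 Hz

The microphone on a cart is behind, so the motorcycle is moving away from it while the microphone on a cart is moving toward the motorcycle.
General Doppler shift: f' = f · (v + v_o)/(v + v_s).
f' = 223 × (340 + 5)/(340 + 44) = 223 × 345/384 ≈ 200 Hz.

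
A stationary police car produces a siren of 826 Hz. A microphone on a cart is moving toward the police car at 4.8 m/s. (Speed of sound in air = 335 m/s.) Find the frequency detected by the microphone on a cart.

Only the observer moves, toward the source, so f' = f · (v + v_o)/v.
f' = 826 × (335 + 4.8)/335 = 826 × 339.8/335 ≈ 838 Hz.

838 Hz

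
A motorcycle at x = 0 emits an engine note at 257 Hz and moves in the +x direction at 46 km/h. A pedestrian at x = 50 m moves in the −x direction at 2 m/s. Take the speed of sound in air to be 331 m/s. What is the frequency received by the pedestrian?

46 km/h = 12.78 m/s.
The observer lies on the +x side, so the source is heading toward the observer and the observer is heading toward the source.
General Doppler shift: f' = f · (v + v_o)/(v − v_s).
f' = 257 × (331 + 2)/(331 − 12.78) = 257 × 333/318.22 ≈ 269 Hz.

269 Hz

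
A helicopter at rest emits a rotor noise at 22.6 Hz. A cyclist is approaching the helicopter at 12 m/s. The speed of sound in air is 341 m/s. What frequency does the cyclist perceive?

23.4 Hz

Moving observer, stationary source: f' = f · (v + v_o)/v.
f' = 22.6 × (341 + 12)/341 = 22.6 × 353/341 ≈ 23.4 Hz.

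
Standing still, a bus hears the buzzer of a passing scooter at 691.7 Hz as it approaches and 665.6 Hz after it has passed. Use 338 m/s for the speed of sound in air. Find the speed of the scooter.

f₁/f₂ = (v + v_s)/(v − v_s), so v_s = v · (f₁ − f₂)/(f₁ + f₂).
v_s = 338 × (691.7 − 665.6)/(691.7 + 665.6) = 338 × 26.1/1357.3 ≈ 6.5 m/s.

6.5 m/s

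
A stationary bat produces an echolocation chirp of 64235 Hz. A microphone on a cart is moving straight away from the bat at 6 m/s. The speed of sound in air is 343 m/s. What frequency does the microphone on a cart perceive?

Only the observer moves, away from the source, so f' = f · (v − v_o)/v.
f' = 64235 × (343 − 6)/343 = 64235 × 337/343 ≈ 63111 Hz.

63111 Hz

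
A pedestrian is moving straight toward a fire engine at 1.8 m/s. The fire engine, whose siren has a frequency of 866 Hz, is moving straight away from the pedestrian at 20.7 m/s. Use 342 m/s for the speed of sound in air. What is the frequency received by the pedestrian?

821 Hz

Both move, so f' = f · (v + v_o)/(v + v_s).
f' = 866 × (342 + 1.8)/(342 + 20.7) = 866 × 343.8/362.7 ≈ 821 Hz.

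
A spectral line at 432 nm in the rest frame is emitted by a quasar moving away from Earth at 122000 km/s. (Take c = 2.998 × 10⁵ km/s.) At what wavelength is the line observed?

β = v/c = 122000/299800 = 0.4069.
Relativistic Doppler for wavelength: λ' = λ₀ · √((1 + β)/(1 − β)).
λ' = 432 × √(1.4069/0.5931) = 432 × 1.54024 ≈ 665.4 nm.

665.4 nm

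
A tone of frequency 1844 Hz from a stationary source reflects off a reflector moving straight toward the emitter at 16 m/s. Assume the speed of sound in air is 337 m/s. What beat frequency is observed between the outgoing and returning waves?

The reflector first receives the wave as a moving observer: f₁ = f₀ · (v + u)/v = 1844 × (337 + 16)/337 ≈ 1931.5 Hz.
The reflection then acts as a moving source: f₂ = f₁ · v/(v − u) ≈ 2027.8 Hz.
Beat frequency: |f₂ − f₀| = 2u·f₀/(v − u) = 2 × 16 × 1844/321 ≈ 184 Hz.

184 Hz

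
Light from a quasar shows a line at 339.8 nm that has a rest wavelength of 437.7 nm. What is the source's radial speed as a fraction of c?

λ'/λ₀ = 0.7763 < 1 (blueshift), so the source is approaching.
λ'/λ₀ = √((1 − β)/(1 + β)) for an approaching source ⇒ β = (1 − r²)/(1 + r²) with r = λ'/λ₀.
β = (1 − 0.6027)/(1 + 0.6027) ≈ 0.248.

0.248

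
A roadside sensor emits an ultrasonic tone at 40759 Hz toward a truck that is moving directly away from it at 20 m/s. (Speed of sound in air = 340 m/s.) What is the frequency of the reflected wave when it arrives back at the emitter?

36230 Hz

At the truck (a moving observer), f₁ = f₀ · (v − u)/v = 40759 × 320/340 ≈ 38361 Hz.
The reflection then acts as a moving source: f₂ = f₁ · v/(v + u) ≈ 36230 Hz.
Equivalently f₂ = f₀ · (v − u)/(v + u).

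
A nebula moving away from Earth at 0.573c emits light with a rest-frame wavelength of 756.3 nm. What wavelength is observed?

Relativistic Doppler for wavelength: λ' = λ₀ · √((1 + β)/(1 − β)).
λ' = 756.3 × √(1.5730/0.4270) = 756.3 × 1.91933 ≈ 1451.6 nm.

1451.6 nm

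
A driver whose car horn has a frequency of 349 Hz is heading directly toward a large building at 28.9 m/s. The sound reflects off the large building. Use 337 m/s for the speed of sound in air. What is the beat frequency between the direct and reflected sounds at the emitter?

The large building receives the sound from a moving source: f₁ = f₀ · v/(v − v_e) = 349 × 337/308.1 ≈ 381.7 Hz.
On the return leg the driver is a moving observer: f₂ = f₁ · (v + v_e)/v = 381.7 × 365.9/337 ≈ 414.5 Hz.
Equivalently f₂ = f₀ · (v + v_e)/(v − v_e).
Beat against the emitted tone: |f₂ − f₀| = 2v_e·f₀/(v − v_e) = 2 × 28.9 × 349/308.1 ≈ 65 Hz.

65 Hz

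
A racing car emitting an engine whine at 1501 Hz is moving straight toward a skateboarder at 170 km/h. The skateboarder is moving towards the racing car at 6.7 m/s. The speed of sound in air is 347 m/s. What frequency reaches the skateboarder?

1771 Hz

170 km/h = 47.22 m/s.
General Doppler shift: f' = f · (v + v_o)/(v − v_s).
f' = 1501 × (347 + 6.7)/(347 − 47.22) = 1501 × 353.7/299.78 ≈ 1771 Hz.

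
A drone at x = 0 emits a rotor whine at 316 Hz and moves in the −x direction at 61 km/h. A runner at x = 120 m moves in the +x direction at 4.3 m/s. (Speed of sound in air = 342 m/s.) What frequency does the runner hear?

297 Hz

61 km/h = 16.94 m/s.
The observer lies on the +x side, so the source is heading away from the observer and the observer is heading away from the source.
General Doppler shift: f' = f · (v − v_o)/(v + v_s).
f' = 316 × (342 − 4.3)/(342 + 16.94) = 316 × 337.7/358.94 ≈ 297 Hz.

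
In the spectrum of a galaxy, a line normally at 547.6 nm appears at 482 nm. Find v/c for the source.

0.127

λ'/λ₀ = 0.8802 < 1 (blueshift), so the source is approaching.
λ'/λ₀ = √((1 − β)/(1 + β)) for an approaching source ⇒ β = (1 − r²)/(1 + r²) with r = λ'/λ₀.
β = (1 − 0.7748)/(1 + 0.7748) ≈ 0.127.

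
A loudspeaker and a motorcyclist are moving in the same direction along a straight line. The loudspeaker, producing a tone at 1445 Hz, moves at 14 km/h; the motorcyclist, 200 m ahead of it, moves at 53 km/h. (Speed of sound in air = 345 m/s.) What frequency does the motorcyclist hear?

1399 Hz

14 km/h = 3.889 m/s; 53 km/h = 14.72 m/s.
The motorcyclist is ahead, so the loudspeaker is moving toward it while the motorcyclist is moving away from the loudspeaker.
With source approaching and observer receding, f' = f · (v − v_o)/(v − v_s).
f' = 1445 × (345 − 14.72)/(345 − 3.889) = 1445 × 330.28/341.11 ≈ 1399 Hz.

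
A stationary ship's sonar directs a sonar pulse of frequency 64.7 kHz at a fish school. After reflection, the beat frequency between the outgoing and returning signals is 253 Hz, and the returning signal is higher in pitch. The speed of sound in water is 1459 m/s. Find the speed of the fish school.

Double Doppler shift off a moving reflector: f₂ = f₀ · (v + u)/(v − u) (u > 0 toward emitter).
Returning signal is higher, so f₂ = f₀ + Δf = 64700 + 253 = 64953 Hz.
Rearranging, u = v · (f₂ − f₀)/(f₂ + f₀) = 1459 × 253/129653 ≈ 2.85 m/s.
So the fish school is moving at 2.85 m/s toward the emitter.

2.85 m/s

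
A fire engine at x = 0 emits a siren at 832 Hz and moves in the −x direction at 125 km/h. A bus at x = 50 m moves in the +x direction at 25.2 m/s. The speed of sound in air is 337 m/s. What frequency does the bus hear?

125 km/h = 34.72 m/s.
The observer lies on the +x side, so the source is heading away from the observer and the observer is heading away from the source.
With source receding and observer receding, f' = f · (v − v_o)/(v + v_s).
f' = 832 × (337 − 25.2)/(337 + 34.72) = 832 × 311.8/371.72 ≈ 698 Hz.

698 Hz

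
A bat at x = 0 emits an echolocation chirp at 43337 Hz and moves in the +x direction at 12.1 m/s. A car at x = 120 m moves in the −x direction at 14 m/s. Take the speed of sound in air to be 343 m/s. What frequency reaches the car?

46755 Hz

The observer lies on the +x side, so the source is heading toward the observer and the observer is heading toward the source.
With source approaching and observer approaching, f' = f · (v + v_o)/(v − v_s).
f' = 43337 × (343 + 14)/(343 − 12.1) = 43337 × 357/330.9 ≈ 46755 Hz.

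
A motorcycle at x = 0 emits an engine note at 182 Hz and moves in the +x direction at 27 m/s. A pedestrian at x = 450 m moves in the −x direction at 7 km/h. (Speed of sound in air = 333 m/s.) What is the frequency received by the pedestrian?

7 km/h = 1.944 m/s.
The observer lies on the +x side, so the source is heading toward the observer and the observer is heading toward the source.
With source approaching and observer approaching, f' = f · (v + v_o)/(v − v_s).
f' = 182 × (333 + 1.944)/(333 − 27) = 182 × 334.94/306 ≈ 199 Hz.

199 Hz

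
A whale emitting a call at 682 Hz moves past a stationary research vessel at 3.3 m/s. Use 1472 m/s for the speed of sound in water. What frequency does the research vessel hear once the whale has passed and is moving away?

680 Hz

Receding: f₂ = f · v/(v + v_s) = 682 × 1472/1475.3 ≈ 680 Hz.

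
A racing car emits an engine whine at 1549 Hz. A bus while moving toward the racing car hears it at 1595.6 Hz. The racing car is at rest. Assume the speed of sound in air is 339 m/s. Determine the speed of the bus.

f' = f · (v + v_o)/v ⇒ v_o = v · |f'/f − 1|.
v_o = 339 × |1595.6/1549 − 1| = 339 × 0.03008 ≈ 10.2 m/s.

10.2 m/s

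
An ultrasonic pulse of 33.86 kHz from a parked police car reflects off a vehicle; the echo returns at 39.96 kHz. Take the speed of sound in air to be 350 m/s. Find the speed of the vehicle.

29 m/s

Double Doppler shift off a moving reflector: f₂ = f₀ · (v + u)/(v − u) (u > 0 toward emitter).
Rearranging, u = v · (f₂ − f₀)/(f₂ + f₀) = 350 × 6.10/73.82 ≈ 29 m/s.
So the vehicle is moving at 29 m/s toward the emitter.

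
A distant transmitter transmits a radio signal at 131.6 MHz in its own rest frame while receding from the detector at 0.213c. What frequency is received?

Relativistic Doppler for frequency: f' = f₀ · √((1 − β)/(1 + β)).
f' = 131.6 × √(0.7870/1.2130) = 131.6 × 0.80548 ≈ 106.0 MHz.

106.0 MHz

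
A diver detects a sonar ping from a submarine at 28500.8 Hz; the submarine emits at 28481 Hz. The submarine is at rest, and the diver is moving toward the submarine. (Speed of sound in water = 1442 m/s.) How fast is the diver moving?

1.00 m/s

f' = f · (v + v_o)/v ⇒ v_o = v · |f'/f − 1|.
v_o = 1442 × |28500.8/28481 − 1| = 1442 × 0.0006952 ≈ 1.00 m/s.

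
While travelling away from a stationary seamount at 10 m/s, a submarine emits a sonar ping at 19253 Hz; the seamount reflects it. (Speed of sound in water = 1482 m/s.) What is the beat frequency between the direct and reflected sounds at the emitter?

258 Hz

The seamount receives the sound from a moving source: f₁ = f₀ · v/(v + v_e) = 19253 × 1482/1492 ≈ 19124 Hz.
On the return leg the submarine is a moving observer: f₂ = f₁ · (v − v_e)/v = 19124 × 1472/1482 ≈ 18995 Hz.
Beat against the emitted tone: |f₂ − f₀| = 2v_e·f₀/(v + v_e) = 2 × 10 × 19253/1492 ≈ 258 Hz.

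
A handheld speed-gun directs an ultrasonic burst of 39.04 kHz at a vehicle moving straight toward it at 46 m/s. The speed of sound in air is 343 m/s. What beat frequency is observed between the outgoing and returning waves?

12093 Hz

The vehicle first receives the wave as a moving observer: f₁ = f₀ · (v + u)/v = 39.04 × (343 + 46)/343 ≈ 44.28 kHz.
The reflection then acts as a moving source: f₂ = f₁ · v/(v − u) ≈ 51.13 kHz.
Equivalently f₂ = f₀ · (v + u)/(v − u).
Beat frequency (with f₀ = 39040 Hz): |f₂ − f₀| = 2u·f₀/(v − u) = 2 × 46 × 39040/297 ≈ 12093 Hz.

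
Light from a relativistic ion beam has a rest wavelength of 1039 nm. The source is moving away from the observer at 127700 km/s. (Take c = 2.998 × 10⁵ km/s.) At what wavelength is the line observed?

1637.5 nm

β = v/c = 127700/299800 = 0.4260.
Relativistic Doppler for wavelength: λ' = λ₀ · √((1 + β)/(1 − β)).
λ' = 1039 × √(1.4260/0.5740) = 1039 × 1.57608 ≈ 1637.5 nm.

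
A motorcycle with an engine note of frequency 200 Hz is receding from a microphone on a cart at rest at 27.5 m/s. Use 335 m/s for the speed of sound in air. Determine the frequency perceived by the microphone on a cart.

Moving source, stationary observer: f' = f · v/(v + v_s) since the source is receding.
f' = 200 × 335/(335 + 27.5) = 200 × 335/362.5 ≈ 185 Hz.

185 Hz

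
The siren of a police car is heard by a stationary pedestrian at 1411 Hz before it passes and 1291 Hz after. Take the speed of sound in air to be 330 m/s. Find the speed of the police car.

14.7 m/s

f₁/f₂ = (v + v_s)/(v − v_s), so v_s = v · (f₁ − f₂)/(f₁ + f₂).
v_s = 330 × (1411 − 1291)/(1411 + 1291) = 330 × 120/2702 ≈ 14.7 m/s.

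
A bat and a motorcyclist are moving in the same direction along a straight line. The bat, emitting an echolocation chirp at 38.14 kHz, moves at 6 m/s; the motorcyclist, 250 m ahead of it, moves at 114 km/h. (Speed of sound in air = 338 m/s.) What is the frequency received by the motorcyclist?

35.2 kHz

114 km/h = 31.67 m/s.
The motorcyclist is ahead, so the bat is moving toward it while the motorcyclist is moving away from the bat.
Both move, so f' = f · (v − v_o)/(v − v_s).
f' = 38.14 × (338 − 31.67)/(338 − 6) = 38.14 × 306.33/332 ≈ 35.2 kHz.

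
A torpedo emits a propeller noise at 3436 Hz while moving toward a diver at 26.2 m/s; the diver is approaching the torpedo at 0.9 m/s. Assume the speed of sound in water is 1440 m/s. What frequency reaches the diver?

Both move, so f' = f · (v + v_o)/(v − v_s).
f' = 3436 × (1440 + 0.9)/(1440 − 26.2) = 3436 × 1440.9/1413.8 ≈ 3502 Hz.

3502 Hz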